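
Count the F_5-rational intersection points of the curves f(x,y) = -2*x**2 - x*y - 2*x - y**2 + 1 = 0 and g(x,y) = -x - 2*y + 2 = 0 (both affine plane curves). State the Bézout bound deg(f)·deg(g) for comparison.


Common zeros: {(0, 1), (1, 3)}; count = 2; Bézout bound = 2.

deg(f) = 2, deg(g) = 1, so Bézout bound = 2.
Scan x ∈ F_5. For each x, list the y ∈ F_5 with f(x, y) ≡ 0 and those with g(x, y) ≡ 0 (mod 5); the common zeros in that column are the intersection.
  x = 0: f ≡ 0 at y ∈ {1, 4}; g ≡ 0 at y ∈ {1}; common: {1}.
  x = 1: f ≡ 0 at y ∈ {1, 3}; g ≡ 0 at y ∈ {3}; common: {3}.
  x = 2: f ≡ 0 at y ∈ {4}; g ≡ 0 at y ∈ {0}; common: ∅.
  x = 3: f ≡ 0 at y ∈ ∅; g ≡ 0 at y ∈ {2}; common: ∅.
  x = 4: f ≡ 0 at y ∈ {3}; g ≡ 0 at y ∈ {4}; common: ∅.
Collecting: common zeros = {(0, 1), (1, 3)}, so the count is 2.
Comparison with the Bézout bound: 2 ≤ 2 = deg(f)·deg(g), as expected for curves with no common component (the bound is attained).


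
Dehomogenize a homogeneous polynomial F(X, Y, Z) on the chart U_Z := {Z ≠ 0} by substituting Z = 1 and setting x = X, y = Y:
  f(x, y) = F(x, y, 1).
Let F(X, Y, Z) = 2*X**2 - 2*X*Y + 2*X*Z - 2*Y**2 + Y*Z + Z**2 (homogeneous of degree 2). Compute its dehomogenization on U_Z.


f(x, y) = 2*x**2 - 2*x*y + 2*x - 2*y**2 + y + 1

On U_Z we set Z = 1. Each monomial c·X^i·Y^j·Z^k in F becomes c·x^i·y^j·1^k = c·x^i·y^j.
Substituting Z = 1: F(X, Y, 1) = 2*x**2 - 2*x*y + 2*x - 2*y**2 + y + 1.
Note: deg(f) ≤ deg(F) = 2; strict inequality happens when F is divisible by Z (lost terms).


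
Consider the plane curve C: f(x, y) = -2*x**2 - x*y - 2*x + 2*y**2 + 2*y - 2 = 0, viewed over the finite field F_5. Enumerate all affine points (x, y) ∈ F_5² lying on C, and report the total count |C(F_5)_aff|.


Affine F_5-points: {(0, 2), (1, 3), (1, 4), (3, 1), (3, 2), (4, 3)}; count = 6.

For each of the 25 pairs (x, y) ∈ F_5², evaluate f(x, y) mod 5. Record the zeros.
  x = 0: [0↦3, 1↦2, 2↦0, 3↦2, 4↦3]  zeros at y ∈ {2}
  x = 1: [0↦4, 1↦2, 2↦4, 3↦0, 4↦0]  zeros at y ∈ {3, 4}
  x = 2: [0↦1, 1↦3, 2↦4, 3↦4, 4↦3]  zeros at y ∈ ∅
  x = 3: [0↦4, 1↦0, 2↦0, 3↦4, 4↦2]  zeros at y ∈ {1, 2}
  x = 4: [0↦3, 1↦3, 2↦2, 3↦0, 4↦2]  zeros at y ∈ {3}
Collecting zeros: affine points = {(0, 2), (1, 3), (1, 4), (3, 1), (3, 2), (4, 3)}.
Total count |C(F_5)_aff| = 6.


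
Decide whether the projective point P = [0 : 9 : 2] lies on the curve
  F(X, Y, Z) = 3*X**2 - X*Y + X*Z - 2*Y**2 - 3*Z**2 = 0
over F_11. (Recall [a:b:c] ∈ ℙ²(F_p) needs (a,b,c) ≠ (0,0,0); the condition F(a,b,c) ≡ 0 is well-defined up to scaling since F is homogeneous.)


F(0,9,2) ≡ 2 (mod 11); P is NOT on the curve.

Evaluate F(0, 9, 2) term-by-term (mod 11).
  3*X**2 ↦ 3·0·1·1 = 0
  -X*Y ↦ -1·0·9·1 = 0
  X*Z ↦ 1·0·1·2 = 0
  -2*Y**2 ↦ -2·1·81·1 = -162
  -3*Z**2 ↦ -3·1·1·4 = -12
Sum: F(0, 9, 2) = (0) + (0) + (0) + (-162) + (-12) = -174.
Reducing mod 11: -174 ≡ 2 (mod 11).
Since F(a, b, c) ≡ 2 ≠ 0 (mod 11), P does NOT lie on the curve.


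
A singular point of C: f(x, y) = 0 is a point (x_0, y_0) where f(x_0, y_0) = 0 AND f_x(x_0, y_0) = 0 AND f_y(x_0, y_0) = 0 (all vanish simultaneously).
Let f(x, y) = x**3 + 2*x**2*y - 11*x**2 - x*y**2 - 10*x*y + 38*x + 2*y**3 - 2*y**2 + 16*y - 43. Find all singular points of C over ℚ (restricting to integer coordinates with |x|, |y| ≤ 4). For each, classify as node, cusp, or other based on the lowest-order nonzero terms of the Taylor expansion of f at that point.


Singular points: {(3, 1)}; classification: cusp.

Compute partial derivatives:
  f_x = 3*x**2 + 4*x*y - 22*x - y**2 - 10*y + 38.
  f_y = 2*x**2 - 2*x*y - 10*x + 6*y**2 - 4*y + 16.
Scan x_0 ∈ {−4, ..., 4}. For each x_0, f_y(x_0, y) is a polynomial in y; find its integer roots y ∈ {−4, ..., 4}, then test f_x and f at those candidates.
  x = -4: f_y(-4, y) = 6*y**2 + 4*y + 88; no integer root y with |y| ≤ 4.
  x = -3: f_y(-3, y) = 6*y**2 + 2*y + 64; no integer root y with |y| ≤ 4.
  x = -2: f_y(-2, y) = 6*y**2 + 44; no integer root y with |y| ≤ 4.
  x = -1: f_y(-1, y) = 6*y**2 - 2*y + 28; no integer root y with |y| ≤ 4.
  x = 0: f_y(0, y) = 6*y**2 - 4*y + 16; no integer root y with |y| ≤ 4.
  x = 1: f_y(1, y) = 6*y**2 - 6*y + 8; no integer root y with |y| ≤ 4.
  x = 2: f_y(2, y) = 6*y**2 - 8*y + 4; no integer root y with |y| ≤ 4.
  x = 3: f_y(3, y) = 6*y**2 - 10*y + 4; vanishes at y ∈ {1}. (3, 1): f_x = 0, f = 0 — SINGULAR.
  x = 4: f_y(4, y) = 6*y**2 - 12*y + 8; no integer root y with |y| ≤ 4.
Only singular point on the grid: (3, 1).
Classify: substitute x = 3 + u, y = 1 + v and expand: f = u**3 + 2*u**2*v - u*v**2 + 2*v**3 + v**2.
No constant or linear terms (consistent with a singular point). Quadratic part: v**2. Cubic part: u**3 + 2*u**2*v - u*v**2 + 2*v**3.
The quadratic part v**2 is a perfect square, so there is a single (double) tangent line v = 0, i.e. y = 1. Restricting the cubic part to that line (v = 0) leaves u**3 ≠ 0, so f is not divisible by v and the branch is v² ≈ -u**3 to lowest order — this is a cusp.
Classification: cusp.


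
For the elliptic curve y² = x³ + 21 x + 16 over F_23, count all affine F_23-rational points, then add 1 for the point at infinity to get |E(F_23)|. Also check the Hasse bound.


Affine points = {(0, 4), (0, 19), (4, 7), (4, 16), (5, 4), (5, 19), (6, 6), (6, 17), (7, 0), (8, 11), (8, 12), (12, 8), (12, 15), (13, 5), (13, 18), (14, 8), (14, 15), (15, 7), (15, 16), (16, 3), (16, 20), (18, 4), (18, 19), (19, 11), (19, 12), (20, 8), (20, 15), (21, 9), (21, 14)}; affine count = 29; |E(F_23)| = 30.

Discriminant check: Δ ∝ 4a³ + 27b² = 4·21³ + 27·16² = 4·9261 + 27·256 ≡ 3 (mod 23). Nonzero ⇒ E is nonsingular.
For each x ∈ F_23, compute rhs = x³ + 21·x + 16 mod 23, then count y ∈ F_23 with y² ≡ rhs.
  x = 0: rhs = 16, matching y values: 4, 19 (2 points).
  x = 1: rhs = 15, matching y values: none (0 points).
  x = 2: rhs = 20, matching y values: none (0 points).
  x = 3: rhs = 14, matching y values: none (0 points).
  x = 4: rhs = 3, matching y values: 7, 16 (2 points).
  x = 5: rhs = 16, matching y values: 4, 19 (2 points).
  x = 6: rhs = 13, matching y values: 6, 17 (2 points).
  x = 7: rhs = 0, matching y values: 0 (1 points).
  x = 8: rhs = 6, matching y values: 11, 12 (2 points).
  x = 9: rhs = 14, matching y values: none (0 points).
  x = 10: rhs = 7, matching y values: none (0 points).
  x = 11: rhs = 14, matching y values: none (0 points).
  x = 12: rhs = 18, matching y values: 8, 15 (2 points).
  x = 13: rhs = 2, matching y values: 5, 18 (2 points).
  x = 14: rhs = 18, matching y values: 8, 15 (2 points).
  x = 15: rhs = 3, matching y values: 7, 16 (2 points).
  x = 16: rhs = 9, matching y values: 3, 20 (2 points).
  x = 17: rhs = 19, matching y values: none (0 points).
  x = 18: rhs = 16, matching y values: 4, 19 (2 points).
  x = 19: rhs = 6, matching y values: 11, 12 (2 points).
  x = 20: rhs = 18, matching y values: 8, 15 (2 points).
  x = 21: rhs = 12, matching y values: 9, 14 (2 points).
  x = 22: rhs = 17, matching y values: none (0 points).
Total affine count: 29.
Full point count |E(F_23)| = 29 + 1 = 30.
Hasse bound: |30 − (23+1)| = |6| = 6 ≤ 2√23 ≈ 9.5917 ✓.


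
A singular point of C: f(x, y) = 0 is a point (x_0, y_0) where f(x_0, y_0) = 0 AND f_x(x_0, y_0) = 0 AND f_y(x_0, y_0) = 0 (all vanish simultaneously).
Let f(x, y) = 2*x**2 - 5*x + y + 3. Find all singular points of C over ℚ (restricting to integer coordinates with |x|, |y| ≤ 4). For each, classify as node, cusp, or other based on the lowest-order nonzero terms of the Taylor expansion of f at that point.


No singular points in the scanned grid; C is smooth there.

Compute partial derivatives:
  f_x = 4*x - 5.
  f_y = 1.
f_y = 1 is a nonzero constant, so f_y never vanishes: no point (x, y) can satisfy f = f_x = f_y = 0. In particular no (x, y) ∈ {−4, ..., 4}² is singular; the curve is smooth.


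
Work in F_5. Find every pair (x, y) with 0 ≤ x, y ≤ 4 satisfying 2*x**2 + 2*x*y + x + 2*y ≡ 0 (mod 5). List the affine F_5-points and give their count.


Affine F_5-points: {(0, 0), (1, 3), (2, 0), (3, 3)}; count = 4.

For each of the 25 pairs (x, y) ∈ F_5², evaluate f(x, y) mod 5. Record the zeros.
  x = 0: [0↦0, 1↦2, 2↦4, 3↦1, 4↦3]  zeros at y ∈ {0}
  x = 1: [0↦3, 1↦2, 2↦1, 3↦0, 4↦4]  zeros at y ∈ {3}
  x = 2: [0↦0, 1↦1, 2↦2, 3↦3, 4↦4]  zeros at y ∈ {0}
  x = 3: [0↦1, 1↦4, 2↦2, 3↦0, 4↦3]  zeros at y ∈ {3}
  x = 4: [0↦1, 1↦1, 2↦1, 3↦1, 4↦1]  zeros at y ∈ ∅
Collecting zeros: affine points = {(0, 0), (1, 3), (2, 0), (3, 3)}.
Total count |C(F_5)_aff| = 4.


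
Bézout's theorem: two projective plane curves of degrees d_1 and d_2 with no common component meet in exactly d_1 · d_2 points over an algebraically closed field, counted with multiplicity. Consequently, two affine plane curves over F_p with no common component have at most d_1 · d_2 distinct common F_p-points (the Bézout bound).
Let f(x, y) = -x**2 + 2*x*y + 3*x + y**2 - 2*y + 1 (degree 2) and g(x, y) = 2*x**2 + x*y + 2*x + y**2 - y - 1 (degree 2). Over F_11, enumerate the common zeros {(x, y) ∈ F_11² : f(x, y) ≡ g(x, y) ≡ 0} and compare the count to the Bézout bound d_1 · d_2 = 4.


Common zeros: {(6, 9), (8, 4)}; count = 2; Bézout bound = 4.

deg(f) = 2, deg(g) = 2, so Bézout bound = 4.
Scan x ∈ F_11. For each x, list the y ∈ F_11 with f(x, y) ≡ 0 and those with g(x, y) ≡ 0 (mod 11); the common zeros in that column are the intersection.
  x = 0: f ≡ 0 at y ∈ {1}; g ≡ 0 at y ∈ {4, 8}; common: ∅.
  x = 1: f ≡ 0 at y ∈ ∅; g ≡ 0 at y ∈ ∅; common: ∅.
  x = 2: f ≡ 0 at y ∈ {2, 7}; g ≡ 0 at y ∈ {0, 10}; common: ∅.
  x = 3: f ≡ 0 at y ∈ {3, 4}; g ≡ 0 at y ∈ {10}; common: ∅.
  x = 4: f ≡ 0 at y ∈ {7, 9}; g ≡ 0 at y ∈ ∅; common: ∅.
  x = 5: f ≡ 0 at y ∈ {1, 2}; g ≡ 0 at y ∈ {9}; common: ∅.
  x = 6: f ≡ 0 at y ∈ {3, 9}; g ≡ 0 at y ∈ {8, 9}; common: {9}.
  x = 7: f ≡ 0 at y ∈ ∅; g ≡ 0 at y ∈ ∅; common: ∅.
  x = 8: f ≡ 0 at y ∈ {4}; g ≡ 0 at y ∈ {0, 4}; common: {4}.
  x = 9: f ≡ 0 at y ∈ ∅; g ≡ 0 at y ∈ ∅; common: ∅.
  x = 10: f ≡ 0 at y ∈ ∅; g ≡ 0 at y ∈ ∅; common: ∅.
Collecting: common zeros = {(6, 9), (8, 4)}, so the count is 2.
Comparison with the Bézout bound: 2 ≤ 4 = deg(f)·deg(g), as expected for curves with no common component (the affine F_11-count falls short of the bound because intersections may lie at infinity, over extension fields, or carry multiplicity).


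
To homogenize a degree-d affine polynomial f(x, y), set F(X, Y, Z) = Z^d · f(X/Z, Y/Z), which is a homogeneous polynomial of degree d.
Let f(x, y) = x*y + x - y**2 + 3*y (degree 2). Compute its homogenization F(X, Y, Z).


F(X, Y, Z) = X*Y + X*Z - Y**2 + 3*Y*Z

deg(f) = 2.
Substitute x = X/Z, y = Y/Z into f, then multiply by Z^2.
  monomial 1·x^1·y^1 ↦ 1·X^1·Y^1·Z^0.
  monomial 1·x^1·y^0 ↦ 1·X^1·Y^0·Z^1.
  monomial -1·x^0·y^2 ↦ -1·X^0·Y^2·Z^0.
  monomial 3·x^0·y^1 ↦ 3·X^0·Y^1·Z^1.
Collecting: F(X, Y, Z) = X*Y + X*Z - Y**2 + 3*Y*Z.


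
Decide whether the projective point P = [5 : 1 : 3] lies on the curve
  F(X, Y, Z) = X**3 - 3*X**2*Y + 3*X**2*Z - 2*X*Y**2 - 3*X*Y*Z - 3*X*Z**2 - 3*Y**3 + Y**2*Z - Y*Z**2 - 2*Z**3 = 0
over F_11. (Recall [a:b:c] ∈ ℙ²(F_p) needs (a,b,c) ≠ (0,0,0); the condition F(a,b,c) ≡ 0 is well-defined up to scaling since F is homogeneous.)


F(5,1,3) ≡ 0 (mod 11); P is on the curve.

Evaluate F(5, 1, 3) term-by-term (mod 11).
  X**3 ↦ 1·125·1·1 = 125
  -3*X**2*Y ↦ -3·25·1·1 = -75
  3*X**2*Z ↦ 3·25·1·3 = 225
  -2*X*Y**2 ↦ -2·5·1·1 = -10
  -3*X*Y*Z ↦ -3·5·1·3 = -45
  -3*X*Z**2 ↦ -3·5·1·9 = -135
  -3*Y**3 ↦ -3·1·1·1 = -3
  Y**2*Z ↦ 1·1·1·3 = 3
  -Y*Z**2 ↦ -1·1·1·9 = -9
  -2*Z**3 ↦ -2·1·1·27 = -54
Sum: F(5, 1, 3) = (125) + (-75) + (225) + (-10) + (-45) + (-135) + (-3) + (3) + (-9) + (-54) = 22.
Reducing mod 11: 22 ≡ 0 (mod 11).
Since F(a, b, c) ≡ 0 (mod 11), P lies on the curve.


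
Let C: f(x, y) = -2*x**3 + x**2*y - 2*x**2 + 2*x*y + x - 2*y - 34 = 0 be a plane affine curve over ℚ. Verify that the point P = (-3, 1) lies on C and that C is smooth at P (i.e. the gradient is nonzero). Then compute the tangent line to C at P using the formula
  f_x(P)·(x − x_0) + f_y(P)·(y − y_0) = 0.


Tangent line at P: -45*x + y - 136 = 0.

Step 1: f(-3, 1) = 0, so P lies on C.
Step 2: partial derivatives
  f_x(x, y) = -6*x**2 + 2*x*y - 4*x + 2*y + 1, f_y(x, y) = x**2 + 2*x - 2.
  f_x(P) = -45, f_y(P) = 1 (gradient nonzero, so P is smooth).
Step 3: tangent line at P: -45·(x − -3) + 1·(y − 1) = 0.
Expanding: -45*x + y - 136 = 0.


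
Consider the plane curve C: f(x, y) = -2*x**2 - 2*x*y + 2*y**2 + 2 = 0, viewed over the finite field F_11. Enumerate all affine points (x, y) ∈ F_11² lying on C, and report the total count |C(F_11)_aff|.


Affine F_11-points: {(1, 0), (1, 1), (2, 3), (2, 10), (5, 8), (6, 3), (9, 1), (9, 8), (10, 0), (10, 10)}; count = 10.

For each of the 121 pairs (x, y) ∈ F_11², evaluate f(x, y) mod 11. Record the zeros.
  x = 0: [0↦2, 1↦4, 2↦10, 3↦9, 4↦1, 5↦8, 6↦8, 7↦1, 8↦9, 9↦10, 10↦4]  zeros at y ∈ ∅
  x = 1: [0↦0, 1↦0, 2↦4, 3↦1, 4↦2, 5↦7, 6↦5, 7↦7, 8↦2, 9↦1, 10↦4]  zeros at y ∈ {0, 1}
  x = 2: [0↦5, 1↦3, 2↦5, 3↦0, 4↦10, 5↦2, 6↦9, 7↦9, 8↦2, 9↦10, 10↦0]  zeros at y ∈ {3, 10}
  x = 3: [0↦6, 1↦2, 2↦2, 3↦6, 4↦3, 5↦4, 6↦9, 7↦7, 8↦9, 9↦4, 10↦3]  zeros at y ∈ ∅
  x = 4: [0↦3, 1↦8, 2↦6, 3↦8, 4↦3, 5↦2, 6↦5, 7↦1, 8↦1, 9↦5, 10↦2]  zeros at y ∈ ∅
  x = 5: [0↦7, 1↦10, 2↦6, 3↦6, 4↦10, 5↦7, 6↦8, 7↦2, 8↦0, 9↦2, 10↦8]  zeros at y ∈ {8}
  x = 6: [0↦7, 1↦8, 2↦2, 3↦0, 4↦2, 5↦8, 6↦7, 7↦10, 8↦6, 9↦6, 10↦10]  zeros at y ∈ {3}
  x = 7: [0↦3, 1↦2, 2↦5, 3↦1, 4↦1, 5↦5, 6↦2, 7↦3, 8↦8, 9↦6, 10↦8]  zeros at y ∈ ∅
  x = 8: [0↦6, 1↦3, 2↦4, 3↦9, 4↦7, 5↦9, 6↦4, 7↦3, 8↦6, 9↦2, 10↦2]  zeros at y ∈ ∅
  x = 9: [0↦5, 1↦0, 2↦10, 3↦2, 4↦9, 5↦9, 6↦2, 7↦10, 8↦0, 9↦5, 10↦3]  zeros at y ∈ {1, 8}
  x = 10: [0↦0, 1↦4, 2↦1, 3↦2, 4↦7, 5↦5, 6↦7, 7↦2, 8↦1, 9↦4, 10↦0]  zeros at y ∈ {0, 10}
Collecting zeros: affine points = {(1, 0), (1, 1), (2, 3), (2, 10), (5, 8), (6, 3), (9, 1), (9, 8), (10, 0), (10, 10)}.
Total count |C(F_11)_aff| = 10.


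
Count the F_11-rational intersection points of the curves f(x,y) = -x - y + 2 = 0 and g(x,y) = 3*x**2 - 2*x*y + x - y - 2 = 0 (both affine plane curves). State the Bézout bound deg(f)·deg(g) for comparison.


Common zeros: ∅; count = 0; Bézout bound = 2.

deg(f) = 1, deg(g) = 2, so Bézout bound = 2.
Scan x ∈ F_11. For each x, list the y ∈ F_11 with f(x, y) ≡ 0 and those with g(x, y) ≡ 0 (mod 11); the common zeros in that column are the intersection.
  x = 0: f ≡ 0 at y ∈ {2}; g ≡ 0 at y ∈ {9}; common: ∅.
  x = 1: f ≡ 0 at y ∈ {1}; g ≡ 0 at y ∈ {8}; common: ∅.
  x = 2: f ≡ 0 at y ∈ {0}; g ≡ 0 at y ∈ {9}; common: ∅.
  x = 3: f ≡ 0 at y ∈ {10}; g ≡ 0 at y ∈ {4}; common: ∅.
  x = 4: f ≡ 0 at y ∈ {9}; g ≡ 0 at y ∈ {8}; common: ∅.
  x = 5: f ≡ 0 at y ∈ {8}; g ≡ 0 at y ∈ ∅; common: ∅.
  x = 6: f ≡ 0 at y ∈ {7}; g ≡ 0 at y ∈ {1}; common: ∅.
  x = 7: f ≡ 0 at y ∈ {6}; g ≡ 0 at y ∈ {5}; common: ∅.
  x = 8: f ≡ 0 at y ∈ {5}; g ≡ 0 at y ∈ {0}; common: ∅.
  x = 9: f ≡ 0 at y ∈ {4}; g ≡ 0 at y ∈ {1}; common: ∅.
  x = 10: f ≡ 0 at y ∈ {3}; g ≡ 0 at y ∈ {0}; common: ∅.
Collecting: common zeros = ∅, so the count is 0.
Comparison with the Bézout bound: 0 ≤ 2 = deg(f)·deg(g), as expected for curves with no common component (the affine F_11-count falls short of the bound because intersections may lie at infinity, over extension fields, or carry multiplicity).


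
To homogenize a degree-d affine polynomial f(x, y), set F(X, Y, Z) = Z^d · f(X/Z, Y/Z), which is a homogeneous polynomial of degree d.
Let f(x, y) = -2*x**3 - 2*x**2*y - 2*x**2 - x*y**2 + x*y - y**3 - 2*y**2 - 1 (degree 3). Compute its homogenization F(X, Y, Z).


F(X, Y, Z) = -2*X**3 - 2*X**2*Y - 2*X**2*Z - X*Y**2 + X*Y*Z - Y**3 - 2*Y**2*Z - Z**3

deg(f) = 3.
Substitute x = X/Z, y = Y/Z into f, then multiply by Z^3.
  monomial -2·x^3·y^0 ↦ -2·X^3·Y^0·Z^0.
  monomial -2·x^2·y^1 ↦ -2·X^2·Y^1·Z^0.
  monomial -2·x^2·y^0 ↦ -2·X^2·Y^0·Z^1.
  monomial -1·x^1·y^2 ↦ -1·X^1·Y^2·Z^0.
  monomial 1·x^1·y^1 ↦ 1·X^1·Y^1·Z^1.
  monomial -1·x^0·y^3 ↦ -1·X^0·Y^3·Z^0.
  monomial -2·x^0·y^2 ↦ -2·X^0·Y^2·Z^1.
  monomial -1·x^0·y^0 ↦ -1·X^0·Y^0·Z^3.
Collecting: F(X, Y, Z) = -2*X**3 - 2*X**2*Y - 2*X**2*Z - X*Y**2 + X*Y*Z - Y**3 - 2*Y**2*Z - Z**3.


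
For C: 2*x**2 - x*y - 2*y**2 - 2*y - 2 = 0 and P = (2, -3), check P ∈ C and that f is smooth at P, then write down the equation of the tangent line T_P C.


Tangent line at P: 11*x + 8*y + 2 = 0.

Step 1: f(2, -3) = 0, so P lies on C.
Step 2: partial derivatives
  f_x(x, y) = 4*x - y, f_y(x, y) = -x - 4*y - 2.
  f_x(P) = 11, f_y(P) = 8 (gradient nonzero, so P is smooth).
Step 3: tangent line at P: 11·(x − 2) + 8·(y − -3) = 0.
Expanding: 11*x + 8*y + 2 = 0.


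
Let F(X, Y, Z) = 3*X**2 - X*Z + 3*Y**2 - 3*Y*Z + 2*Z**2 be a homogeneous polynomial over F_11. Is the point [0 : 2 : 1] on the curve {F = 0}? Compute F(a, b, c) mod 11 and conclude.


F(0,2,1) ≡ 8 (mod 11); P is NOT on the curve.

Evaluate F(0, 2, 1) term-by-term (mod 11).
  3*X**2 ↦ 3·0·1·1 = 0
  -X*Z ↦ -1·0·1·1 = 0
  3*Y**2 ↦ 3·1·4·1 = 12
  -3*Y*Z ↦ -3·1·2·1 = -6
  2*Z**2 ↦ 2·1·1·1 = 2
Sum: F(0, 2, 1) = (0) + (0) + (12) + (-6) + (2) = 8.
Reducing mod 11: 8 ≡ 8 (mod 11).
Since F(a, b, c) ≡ 8 ≠ 0 (mod 11), P does NOT lie on the curve.


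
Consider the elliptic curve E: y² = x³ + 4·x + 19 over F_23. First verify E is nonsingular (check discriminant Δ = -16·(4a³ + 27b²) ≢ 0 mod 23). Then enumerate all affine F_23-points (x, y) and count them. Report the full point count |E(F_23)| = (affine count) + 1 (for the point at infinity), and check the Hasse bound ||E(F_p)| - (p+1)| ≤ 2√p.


Affine points = {(1, 1), (1, 22), (2, 9), (2, 14), (3, 9), (3, 14), (5, 7), (5, 16), (6, 11), (6, 12), (9, 5), (9, 18), (10, 1), (10, 22), (12, 1), (12, 22), (14, 6), (14, 17), (15, 2), (15, 21), (16, 4), (16, 19), (17, 3), (17, 20), (18, 9), (18, 14), (19, 10), (19, 13), (20, 7), (20, 16), (21, 7), (21, 16)}; affine count = 32; |E(F_23)| = 33.

Discriminant check: Δ ∝ 4a³ + 27b² = 4·4³ + 27·19² = 4·64 + 27·361 ≡ 21 (mod 23). Nonzero ⇒ E is nonsingular.
For each x ∈ F_23, compute rhs = x³ + 4·x + 19 mod 23, then count y ∈ F_23 with y² ≡ rhs.
  x = 0: rhs = 19, matching y values: none (0 points).
  x = 1: rhs = 1, matching y values: 1, 22 (2 points).
  x = 2: rhs = 12, matching y values: 9, 14 (2 points).
  x = 3: rhs = 12, matching y values: 9, 14 (2 points).
  x = 4: rhs = 7, matching y values: none (0 points).
  x = 5: rhs = 3, matching y values: 7, 16 (2 points).
  x = 6: rhs = 6, matching y values: 11, 12 (2 points).
  x = 7: rhs = 22, matching y values: none (0 points).
  x = 8: rhs = 11, matching y values: none (0 points).
  x = 9: rhs = 2, matching y values: 5, 18 (2 points).
  x = 10: rhs = 1, matching y values: 1, 22 (2 points).
  x = 11: rhs = 14, matching y values: none (0 points).
  x = 12: rhs = 1, matching y values: 1, 22 (2 points).
  x = 13: rhs = 14, matching y values: none (0 points).
  x = 14: rhs = 13, matching y values: 6, 17 (2 points).
  x = 15: rhs = 4, matching y values: 2, 21 (2 points).
  x = 16: rhs = 16, matching y values: 4, 19 (2 points).
  x = 17: rhs = 9, matching y values: 3, 20 (2 points).
  x = 18: rhs = 12, matching y values: 9, 14 (2 points).
  x = 19: rhs = 8, matching y values: 10, 13 (2 points).
  x = 20: rhs = 3, matching y values: 7, 16 (2 points).
  x = 21: rhs = 3, matching y values: 7, 16 (2 points).
  x = 22: rhs = 14, matching y values: none (0 points).
Total affine count: 32.
Full point count |E(F_23)| = 32 + 1 = 33.
Hasse bound: |33 − (23+1)| = |9| = 9 ≤ 2√23 ≈ 9.5917 ✓.


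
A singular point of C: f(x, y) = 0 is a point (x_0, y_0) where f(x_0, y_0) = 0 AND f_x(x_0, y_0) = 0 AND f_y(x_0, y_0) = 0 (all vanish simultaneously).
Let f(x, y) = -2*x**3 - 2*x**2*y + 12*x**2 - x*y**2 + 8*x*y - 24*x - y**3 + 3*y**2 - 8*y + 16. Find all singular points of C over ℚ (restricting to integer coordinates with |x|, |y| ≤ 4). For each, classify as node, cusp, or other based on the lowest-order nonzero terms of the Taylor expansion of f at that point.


Singular points: {(2, 0)}; classification: cusp.

Compute partial derivatives:
  f_x = -6*x**2 - 4*x*y + 24*x - y**2 + 8*y - 24.
  f_y = -2*x**2 - 2*x*y + 8*x - 3*y**2 + 6*y - 8.
Scan x_0 ∈ {−4, ..., 4}. For each x_0, f_y(x_0, y) is a polynomial in y; find its integer roots y ∈ {−4, ..., 4}, then test f_x and f at those candidates.
  x = -4: f_y(-4, y) = -3*y**2 + 14*y - 72; no integer root y with |y| ≤ 4.
  x = -3: f_y(-3, y) = -3*y**2 + 12*y - 50; no integer root y with |y| ≤ 4.
  x = -2: f_y(-2, y) = -3*y**2 + 10*y - 32; no integer root y with |y| ≤ 4.
  x = -1: f_y(-1, y) = -3*y**2 + 8*y - 18; no integer root y with |y| ≤ 4.
  x = 0: f_y(0, y) = -3*y**2 + 6*y - 8; no integer root y with |y| ≤ 4.
  x = 1: f_y(1, y) = -3*y**2 + 4*y - 2; no integer root y with |y| ≤ 4.
  x = 2: f_y(2, y) = -3*y**2 + 2*y; vanishes at y ∈ {0}. (2, 0): f_x = 0, f = 0 — SINGULAR.
  x = 3: f_y(3, y) = -3*y**2 - 2; no integer root y with |y| ≤ 4.
  x = 4: f_y(4, y) = -3*y**2 - 2*y - 8; no integer root y with |y| ≤ 4.
Only singular point on the grid: (2, 0).
Classify: substitute x = 2 + u, y = 0 + v and expand: f = -2*u**3 - 2*u**2*v - u*v**2 - v**3 + v**2.
No constant or linear terms (consistent with a singular point). Quadratic part: v**2. Cubic part: -2*u**3 - 2*u**2*v - u*v**2 - v**3.
The quadratic part v**2 is a perfect square, so there is a single (double) tangent line v = 0, i.e. y = 0. Restricting the cubic part to that line (v = 0) leaves -2*u**3 ≠ 0, so f is not divisible by v and the branch is v² ≈ 2*u**3 to lowest order — this is a cusp.
Classification: cusp.


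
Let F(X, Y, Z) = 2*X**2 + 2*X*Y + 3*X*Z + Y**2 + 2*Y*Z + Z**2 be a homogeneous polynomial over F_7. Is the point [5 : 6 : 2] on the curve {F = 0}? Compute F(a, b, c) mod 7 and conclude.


F(5,6,2) ≡ 1 (mod 7); P is NOT on the curve.

Evaluate F(5, 6, 2) term-by-term (mod 7).
  2*X**2 ↦ 2·25·1·1 = 50
  2*X*Y ↦ 2·5·6·1 = 60
  3*X*Z ↦ 3·5·1·2 = 30
  Y**2 ↦ 1·1·36·1 = 36
  2*Y*Z ↦ 2·1·6·2 = 24
  Z**2 ↦ 1·1·1·4 = 4
Sum: F(5, 6, 2) = (50) + (60) + (30) + (36) + (24) + (4) = 204.
Reducing mod 7: 204 ≡ 1 (mod 7).
Since F(a, b, c) ≡ 1 ≠ 0 (mod 7), P does NOT lie on the curve.


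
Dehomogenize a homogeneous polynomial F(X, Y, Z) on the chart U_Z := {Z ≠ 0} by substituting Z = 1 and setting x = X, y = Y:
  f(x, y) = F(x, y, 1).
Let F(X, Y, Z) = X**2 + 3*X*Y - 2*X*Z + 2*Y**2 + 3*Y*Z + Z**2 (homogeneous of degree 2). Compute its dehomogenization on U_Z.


f(x, y) = x**2 + 3*x*y - 2*x + 2*y**2 + 3*y + 1

On U_Z we set Z = 1. Each monomial c·X^i·Y^j·Z^k in F becomes c·x^i·y^j·1^k = c·x^i·y^j.
Substituting Z = 1: F(X, Y, 1) = x**2 + 3*x*y - 2*x + 2*y**2 + 3*y + 1.
Note: deg(f) ≤ deg(F) = 2; strict inequality happens when F is divisible by Z (lost terms).


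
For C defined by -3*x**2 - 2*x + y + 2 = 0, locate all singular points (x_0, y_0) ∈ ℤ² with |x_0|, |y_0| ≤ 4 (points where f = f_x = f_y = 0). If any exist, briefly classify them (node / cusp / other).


No singular points in the scanned grid; C is smooth there.

Compute partial derivatives:
  f_x = -6*x - 2.
  f_y = 1.
f_y = 1 is a nonzero constant, so f_y never vanishes: no point (x, y) can satisfy f = f_x = f_y = 0. In particular no (x, y) ∈ {−4, ..., 4}² is singular; the curve is smooth.


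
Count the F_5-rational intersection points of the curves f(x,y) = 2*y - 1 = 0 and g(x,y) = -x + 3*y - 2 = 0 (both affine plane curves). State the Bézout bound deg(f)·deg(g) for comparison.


Common zeros: {(2, 3)}; count = 1; Bézout bound = 1.

deg(f) = 1, deg(g) = 1, so Bézout bound = 1.
Scan x ∈ F_5. For each x, list the y ∈ F_5 with f(x, y) ≡ 0 and those with g(x, y) ≡ 0 (mod 5); the common zeros in that column are the intersection.
  x = 0: f ≡ 0 at y ∈ {3}; g ≡ 0 at y ∈ {4}; common: ∅.
  x = 1: f ≡ 0 at y ∈ {3}; g ≡ 0 at y ∈ {1}; common: ∅.
  x = 2: f ≡ 0 at y ∈ {3}; g ≡ 0 at y ∈ {3}; common: {3}.
  x = 3: f ≡ 0 at y ∈ {3}; g ≡ 0 at y ∈ {0}; common: ∅.
  x = 4: f ≡ 0 at y ∈ {3}; g ≡ 0 at y ∈ {2}; common: ∅.
Collecting: common zeros = {(2, 3)}, so the count is 1.
Comparison with the Bézout bound: 1 ≤ 1 = deg(f)·deg(g), as expected for curves with no common component (the bound is attained).


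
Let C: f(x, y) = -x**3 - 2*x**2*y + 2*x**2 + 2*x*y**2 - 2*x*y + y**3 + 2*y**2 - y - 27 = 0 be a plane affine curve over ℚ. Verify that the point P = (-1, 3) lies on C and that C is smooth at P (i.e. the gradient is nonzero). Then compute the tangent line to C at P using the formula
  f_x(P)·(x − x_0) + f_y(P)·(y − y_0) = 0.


Tangent line at P: 17*x + 26*y - 61 = 0.

Step 1: f(-1, 3) = 0, so P lies on C.
Step 2: partial derivatives
  f_x(x, y) = -3*x**2 - 4*x*y + 4*x + 2*y**2 - 2*y, f_y(x, y) = -2*x**2 + 4*x*y - 2*x + 3*y**2 + 4*y - 1.
  f_x(P) = 17, f_y(P) = 26 (gradient nonzero, so P is smooth).
Step 3: tangent line at P: 17·(x − -1) + 26·(y − 3) = 0.
Expanding: 17*x + 26*y - 61 = 0.


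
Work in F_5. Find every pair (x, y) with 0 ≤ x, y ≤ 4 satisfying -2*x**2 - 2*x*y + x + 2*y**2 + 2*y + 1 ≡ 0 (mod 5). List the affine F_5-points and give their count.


Affine F_5-points: {(0, 1), (0, 3), (1, 0), (2, 0), (2, 1)}; count = 5.

For each of the 25 pairs (x, y) ∈ F_5², evaluate f(x, y) mod 5. Record the zeros.
  x = 0: [0↦1, 1↦0, 2↦3, 3↦0, 4↦1]  zeros at y ∈ {1, 3}
  x = 1: [0↦0, 1↦2, 2↦3, 3↦3, 4↦2]  zeros at y ∈ {0}
  x = 2: [0↦0, 1↦0, 2↦4, 3↦2, 4↦4]  zeros at y ∈ {0, 1}
  x = 3: [0↦1, 1↦4, 2↦1, 3↦2, 4↦2]  zeros at y ∈ ∅
  x = 4: [0↦3, 1↦4, 2↦4, 3↦3, 4↦1]  zeros at y ∈ ∅
Collecting zeros: affine points = {(0, 1), (0, 3), (1, 0), (2, 0), (2, 1)}.
Total count |C(F_5)_aff| = 5.


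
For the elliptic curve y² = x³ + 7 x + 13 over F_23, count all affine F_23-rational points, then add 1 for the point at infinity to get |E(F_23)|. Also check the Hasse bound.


Affine points = {(0, 6), (0, 17), (2, 9), (2, 14), (4, 6), (4, 17), (5, 9), (5, 14), (6, 8), (6, 15), (8, 11), (8, 12), (9, 0), (10, 5), (10, 18), (11, 8), (11, 15), (12, 10), (12, 13), (13, 1), (13, 22), (14, 7), (14, 16), (16, 9), (16, 14), (17, 10), (17, 13), (19, 6), (19, 17)}; affine count = 29; |E(F_23)| = 30.

Discriminant check: Δ ∝ 4a³ + 27b² = 4·7³ + 27·13² = 4·343 + 27·169 ≡ 1 (mod 23). Nonzero ⇒ E is nonsingular.
For each x ∈ F_23, compute rhs = x³ + 7·x + 13 mod 23, then count y ∈ F_23 with y² ≡ rhs.
  x = 0: rhs = 13, matching y values: 6, 17 (2 points).
  x = 1: rhs = 21, matching y values: none (0 points).
  x = 2: rhs = 12, matching y values: 9, 14 (2 points).
  x = 3: rhs = 15, matching y values: none (0 points).
  x = 4: rhs = 13, matching y values: 6, 17 (2 points).
  x = 5: rhs = 12, matching y values: 9, 14 (2 points).
  x = 6: rhs = 18, matching y values: 8, 15 (2 points).
  x = 7: rhs = 14, matching y values: none (0 points).
  x = 8: rhs = 6, matching y values: 11, 12 (2 points).
  x = 9: rhs = 0, matching y values: 0 (1 points).
  x = 10: rhs = 2, matching y values: 5, 18 (2 points).
  x = 11: rhs = 18, matching y values: 8, 15 (2 points).
  x = 12: rhs = 8, matching y values: 10, 13 (2 points).
  x = 13: rhs = 1, matching y values: 1, 22 (2 points).
  x = 14: rhs = 3, matching y values: 7, 16 (2 points).
  x = 15: rhs = 20, matching y values: none (0 points).
  x = 16: rhs = 12, matching y values: 9, 14 (2 points).
  x = 17: rhs = 8, matching y values: 10, 13 (2 points).
  x = 18: rhs = 14, matching y values: none (0 points).
  x = 19: rhs = 13, matching y values: 6, 17 (2 points).
  x = 20: rhs = 11, matching y values: none (0 points).
  x = 21: rhs = 14, matching y values: none (0 points).
  x = 22: rhs = 5, matching y values: none (0 points).
Total affine count: 29.
Full point count |E(F_23)| = 29 + 1 = 30.
Hasse bound: |30 − (23+1)| = |6| = 6 ≤ 2√23 ≈ 9.5917 ✓.


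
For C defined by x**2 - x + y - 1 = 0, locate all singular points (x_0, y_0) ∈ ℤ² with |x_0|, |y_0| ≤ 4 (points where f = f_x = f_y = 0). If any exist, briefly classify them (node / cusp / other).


No singular points in the scanned grid; C is smooth there.

Compute partial derivatives:
  f_x = 2*x - 1.
  f_y = 1.
f_y = 1 is a nonzero constant, so f_y never vanishes: no point (x, y) can satisfy f = f_x = f_y = 0. In particular no (x, y) ∈ {−4, ..., 4}² is singular; the curve is smooth.


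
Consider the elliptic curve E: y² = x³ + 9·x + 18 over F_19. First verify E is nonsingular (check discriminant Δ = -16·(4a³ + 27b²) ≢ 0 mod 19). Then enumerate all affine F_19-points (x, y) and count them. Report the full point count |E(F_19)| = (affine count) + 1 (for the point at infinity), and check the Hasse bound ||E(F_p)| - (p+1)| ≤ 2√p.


Affine points = {(1, 3), (1, 16), (2, 5), (2, 14), (4, 2), (4, 17), (5, 6), (5, 13), (7, 5), (7, 14), (9, 7), (9, 12), (10, 5), (10, 14), (11, 2), (11, 17), (12, 7), (12, 12), (14, 0), (17, 7), (17, 12)}; affine count = 21; |E(F_19)| = 22.

Discriminant check: Δ ∝ 4a³ + 27b² = 4·9³ + 27·18² = 4·729 + 27·324 ≡ 17 (mod 19). Nonzero ⇒ E is nonsingular.
For each x ∈ F_19, compute rhs = x³ + 9·x + 18 mod 19, then count y ∈ F_19 with y² ≡ rhs.
  x = 0: rhs = 18, matching y values: none (0 points).
  x = 1: rhs = 9, matching y values: 3, 16 (2 points).
  x = 2: rhs = 6, matching y values: 5, 14 (2 points).
  x = 3: rhs = 15, matching y values: none (0 points).
  x = 4: rhs = 4, matching y values: 2, 17 (2 points).
  x = 5: rhs = 17, matching y values: 6, 13 (2 points).
  x = 6: rhs = 3, matching y values: none (0 points).
  x = 7: rhs = 6, matching y values: 5, 14 (2 points).
  x = 8: rhs = 13, matching y values: none (0 points).
  x = 9: rhs = 11, matching y values: 7, 12 (2 points).
  x = 10: rhs = 6, matching y values: 5, 14 (2 points).
  x = 11: rhs = 4, matching y values: 2, 17 (2 points).
  x = 12: rhs = 11, matching y values: 7, 12 (2 points).
  x = 13: rhs = 14, matching y values: none (0 points).
  x = 14: rhs = 0, matching y values: 0 (1 points).
  x = 15: rhs = 13, matching y values: none (0 points).
  x = 16: rhs = 2, matching y values: none (0 points).
  x = 17: rhs = 11, matching y values: 7, 12 (2 points).
  x = 18: rhs = 8, matching y values: none (0 points).
Total affine count: 21.
Full point count |E(F_19)| = 21 + 1 = 22.
Hasse bound: |22 − (19+1)| = |2| = 2 ≤ 2√19 ≈ 8.7178 ✓.


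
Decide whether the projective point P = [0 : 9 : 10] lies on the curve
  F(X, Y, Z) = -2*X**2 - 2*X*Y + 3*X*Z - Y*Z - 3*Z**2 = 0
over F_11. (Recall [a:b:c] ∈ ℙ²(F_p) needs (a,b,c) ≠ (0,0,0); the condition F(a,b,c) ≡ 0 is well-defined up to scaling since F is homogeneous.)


F(0,9,10) ≡ 6 (mod 11); P is NOT on the curve.

Evaluate F(0, 9, 10) term-by-term (mod 11).
  -2*X**2 ↦ -2·0·1·1 = 0
  -2*X*Y ↦ -2·0·9·1 = 0
  3*X*Z ↦ 3·0·1·10 = 0
  -Y*Z ↦ -1·1·9·10 = -90
  -3*Z**2 ↦ -3·1·1·100 = -300
Sum: F(0, 9, 10) = (0) + (0) + (0) + (-90) + (-300) = -390.
Reducing mod 11: -390 ≡ 6 (mod 11).
Since F(a, b, c) ≡ 6 ≠ 0 (mod 11), P does NOT lie on the curve.


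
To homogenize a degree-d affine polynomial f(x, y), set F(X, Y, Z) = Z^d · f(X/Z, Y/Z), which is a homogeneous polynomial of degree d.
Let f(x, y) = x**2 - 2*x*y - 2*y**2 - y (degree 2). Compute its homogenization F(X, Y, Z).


F(X, Y, Z) = X**2 - 2*X*Y - 2*Y**2 - Y*Z

deg(f) = 2.
Substitute x = X/Z, y = Y/Z into f, then multiply by Z^2.
  monomial 1·x^2·y^0 ↦ 1·X^2·Y^0·Z^0.
  monomial -2·x^1·y^1 ↦ -2·X^1·Y^1·Z^0.
  monomial -2·x^0·y^2 ↦ -2·X^0·Y^2·Z^0.
  monomial -1·x^0·y^1 ↦ -1·X^0·Y^1·Z^1.
Collecting: F(X, Y, Z) = X**2 - 2*X*Y - 2*Y**2 - Y*Z.


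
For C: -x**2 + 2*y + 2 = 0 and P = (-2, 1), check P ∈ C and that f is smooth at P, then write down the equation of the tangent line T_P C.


Tangent line at P: 4*x + 2*y + 6 = 0.

Step 1: f(-2, 1) = 0, so P lies on C.
Step 2: partial derivatives
  f_x(x, y) = -2*x, f_y(x, y) = 2.
  f_x(P) = 4, f_y(P) = 2 (gradient nonzero, so P is smooth).
Step 3: tangent line at P: 4·(x − -2) + 2·(y − 1) = 0.
Expanding: 4*x + 2*y + 6 = 0.


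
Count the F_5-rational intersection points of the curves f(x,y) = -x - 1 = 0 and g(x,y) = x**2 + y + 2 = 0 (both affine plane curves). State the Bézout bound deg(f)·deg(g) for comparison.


Common zeros: {(4, 2)}; count = 1; Bézout bound = 2.

deg(f) = 1, deg(g) = 2, so Bézout bound = 2.
Scan x ∈ F_5. For each x, list the y ∈ F_5 with f(x, y) ≡ 0 and those with g(x, y) ≡ 0 (mod 5); the common zeros in that column are the intersection.
  x = 0: f ≡ 0 at y ∈ ∅; g ≡ 0 at y ∈ {3}; common: ∅.
  x = 1: f ≡ 0 at y ∈ ∅; g ≡ 0 at y ∈ {2}; common: ∅.
  x = 2: f ≡ 0 at y ∈ ∅; g ≡ 0 at y ∈ {4}; common: ∅.
  x = 3: f ≡ 0 at y ∈ ∅; g ≡ 0 at y ∈ {4}; common: ∅.
  x = 4: f ≡ 0 at y ∈ {0, 1, 2, 3, 4}; g ≡ 0 at y ∈ {2}; common: {2}.
Collecting: common zeros = {(4, 2)}, so the count is 1.
Comparison with the Bézout bound: 1 ≤ 2 = deg(f)·deg(g), as expected for curves with no common component (the affine F_5-count falls short of the bound because intersections may lie at infinity, over extension fields, or carry multiplicity).


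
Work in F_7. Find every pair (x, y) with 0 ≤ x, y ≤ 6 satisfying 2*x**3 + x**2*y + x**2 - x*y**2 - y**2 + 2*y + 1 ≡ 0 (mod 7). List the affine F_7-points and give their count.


Affine F_7-points: {(0, 4), (0, 5), (2, 0), (2, 2), (3, 2), (3, 6), (4, 2), (4, 3), (6, 0)}; count = 9.

For each of the 49 pairs (x, y) ∈ F_7², evaluate f(x, y) mod 7. Record the zeros.
  x = 0: [0↦1, 1↦2, 2↦1, 3↦5, 4↦0, 5↦0, 6↦5]  zeros at y ∈ {4, 5}
  x = 1: [0↦4, 1↦5, 2↦2, 3↦2, 4↦5, 5↦4, 6↦6]  zeros at y ∈ ∅
  x = 2: [0↦0, 1↦3, 2↦0, 3↦5, 4↦4, 5↦4, 6↦5]  zeros at y ∈ {0, 2}
  x = 3: [0↦1, 1↦1, 2↦0, 3↦5, 4↦2, 5↦5, 6↦0]  zeros at y ∈ {2, 6}
  x = 4: [0↦5, 1↦4, 2↦0, 3↦0, 4↦4, 5↦5, 6↦3]  zeros at y ∈ {2, 3}
  x = 5: [0↦3, 1↦3, 2↦5, 3↦2, 4↦1, 5↦2, 6↦5]  zeros at y ∈ ∅
  x = 6: [0↦0, 1↦3, 2↦6, 3↦2, 4↦5, 5↦1, 6↦4]  zeros at y ∈ {0}
Collecting zeros: affine points = {(0, 4), (0, 5), (2, 0), (2, 2), (3, 2), (3, 6), (4, 2), (4, 3), (6, 0)}.
Total count |C(F_7)_aff| = 9.


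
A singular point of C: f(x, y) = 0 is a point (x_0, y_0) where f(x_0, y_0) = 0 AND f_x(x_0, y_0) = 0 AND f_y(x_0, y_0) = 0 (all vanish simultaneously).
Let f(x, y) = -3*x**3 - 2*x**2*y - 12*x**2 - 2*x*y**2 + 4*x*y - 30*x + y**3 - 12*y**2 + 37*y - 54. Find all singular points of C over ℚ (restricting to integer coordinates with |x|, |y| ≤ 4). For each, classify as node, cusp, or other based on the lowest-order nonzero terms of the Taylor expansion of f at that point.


Singular points: {(-2, 3)}; classification: cusp.

Compute partial derivatives:
  f_x = -9*x**2 - 4*x*y - 24*x - 2*y**2 + 4*y - 30.
  f_y = -2*x**2 - 4*x*y + 4*x + 3*y**2 - 24*y + 37.
Scan x_0 ∈ {−4, ..., 4}. For each x_0, f_y(x_0, y) is a polynomial in y; find its integer roots y ∈ {−4, ..., 4}, then test f_x and f at those candidates.
  x = -4: f_y(-4, y) = 3*y**2 - 8*y - 11; vanishes at y ∈ {-1}. (-4, -1): f_x = -100 ≠ 0.
  x = -3: f_y(-3, y) = 3*y**2 - 12*y + 7; no integer root y with |y| ≤ 4.
  x = -2: f_y(-2, y) = 3*y**2 - 16*y + 21; vanishes at y ∈ {3}. (-2, 3): f_x = 0, f = 0 — SINGULAR.
  x = -1: f_y(-1, y) = 3*y**2 - 20*y + 31; no integer root y with |y| ≤ 4.
  x = 0: f_y(0, y) = 3*y**2 - 24*y + 37; no integer root y with |y| ≤ 4.
  x = 1: f_y(1, y) = 3*y**2 - 28*y + 39; no integer root y with |y| ≤ 4.
  x = 2: f_y(2, y) = 3*y**2 - 32*y + 37; no integer root y with |y| ≤ 4.
  x = 3: f_y(3, y) = 3*y**2 - 36*y + 31; no integer root y with |y| ≤ 4.
  x = 4: f_y(4, y) = 3*y**2 - 40*y + 21; no integer root y with |y| ≤ 4.
Only singular point on the grid: (-2, 3).
Classify: substitute x = -2 + u, y = 3 + v and expand: f = -3*u**3 - 2*u**2*v - 2*u*v**2 + v**3 + v**2.
No constant or linear terms (consistent with a singular point). Quadratic part: v**2. Cubic part: -3*u**3 - 2*u**2*v - 2*u*v**2 + v**3.
The quadratic part v**2 is a perfect square, so there is a single (double) tangent line v = 0, i.e. y = 3. Restricting the cubic part to that line (v = 0) leaves -3*u**3 ≠ 0, so f is not divisible by v and the branch is v² ≈ 3*u**3 to lowest order — this is a cusp.
Classification: cusp.


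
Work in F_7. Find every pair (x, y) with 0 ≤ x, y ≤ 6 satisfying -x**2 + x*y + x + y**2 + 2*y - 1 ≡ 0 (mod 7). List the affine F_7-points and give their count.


Affine F_7-points: {(0, 2), (0, 3), (2, 5), (3, 0), (3, 2), (4, 3), (4, 5), (5, 0)}; count = 8.

For each of the 49 pairs (x, y) ∈ F_7², evaluate f(x, y) mod 7. Record the zeros.
  x = 0: [0↦6, 1↦2, 2↦0, 3↦0, 4↦2, 5↦6, 6↦5]  zeros at y ∈ {2, 3}
  x = 1: [0↦6, 1↦3, 2↦2, 3↦3, 4↦6, 5↦4, 6↦4]  zeros at y ∈ ∅
  x = 2: [0↦4, 1↦2, 2↦2, 3↦4, 4↦1, 5↦0, 6↦1]  zeros at y ∈ {5}
  x = 3: [0↦0, 1↦6, 2↦0, 3↦3, 4↦1, 5↦1, 6↦3]  zeros at y ∈ {0, 2}
  x = 4: [0↦1, 1↦1, 2↦3, 3↦0, 4↦6, 5↦0, 6↦3]  zeros at y ∈ {3, 5}
  x = 5: [0↦0, 1↦1, 2↦4, 3↦2, 4↦2, 5↦4, 6↦1]  zeros at y ∈ {0}
  x = 6: [0↦4, 1↦6, 2↦3, 3↦2, 4↦3, 5↦6, 6↦4]  zeros at y ∈ ∅
Collecting zeros: affine points = {(0, 2), (0, 3), (2, 5), (3, 0), (3, 2), (4, 3), (4, 5), (5, 0)}.
Total count |C(F_7)_aff| = 8.


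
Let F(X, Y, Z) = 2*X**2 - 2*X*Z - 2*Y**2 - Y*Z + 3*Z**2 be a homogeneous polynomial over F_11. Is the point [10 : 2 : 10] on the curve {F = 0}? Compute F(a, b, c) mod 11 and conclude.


F(10,2,10) ≡ 8 (mod 11); P is NOT on the curve.

Evaluate F(10, 2, 10) term-by-term (mod 11).
  2*X**2 ↦ 2·100·1·1 = 200
  -2*X*Z ↦ -2·10·1·10 = -200
  -2*Y**2 ↦ -2·1·4·1 = -8
  -Y*Z ↦ -1·1·2·10 = -20
  3*Z**2 ↦ 3·1·1·100 = 300
Sum: F(10, 2, 10) = (200) + (-200) + (-8) + (-20) + (300) = 272.
Reducing mod 11: 272 ≡ 8 (mod 11).
Since F(a, b, c) ≡ 8 ≠ 0 (mod 11), P does NOT lie on the curve.


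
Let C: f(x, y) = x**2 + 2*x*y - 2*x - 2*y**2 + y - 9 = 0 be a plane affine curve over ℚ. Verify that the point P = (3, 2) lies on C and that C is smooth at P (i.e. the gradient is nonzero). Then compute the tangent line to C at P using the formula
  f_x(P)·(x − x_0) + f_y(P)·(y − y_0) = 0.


Tangent line at P: 8*x - y - 22 = 0.

Step 1: f(3, 2) = 0, so P lies on C.
Step 2: partial derivatives
  f_x(x, y) = 2*x + 2*y - 2, f_y(x, y) = 2*x - 4*y + 1.
  f_x(P) = 8, f_y(P) = -1 (gradient nonzero, so P is smooth).
Step 3: tangent line at P: 8·(x − 3) + -1·(y − 2) = 0.
Expanding: 8*x - y - 22 = 0.


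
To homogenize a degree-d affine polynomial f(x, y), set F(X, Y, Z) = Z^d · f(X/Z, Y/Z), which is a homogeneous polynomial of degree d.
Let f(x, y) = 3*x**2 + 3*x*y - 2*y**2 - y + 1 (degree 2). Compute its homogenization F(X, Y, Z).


F(X, Y, Z) = 3*X**2 + 3*X*Y - 2*Y**2 - Y*Z + Z**2

deg(f) = 2.
Substitute x = X/Z, y = Y/Z into f, then multiply by Z^2.
  monomial 3·x^2·y^0 ↦ 3·X^2·Y^0·Z^0.
  monomial 3·x^1·y^1 ↦ 3·X^1·Y^1·Z^0.
  monomial -2·x^0·y^2 ↦ -2·X^0·Y^2·Z^0.
  monomial -1·x^0·y^1 ↦ -1·X^0·Y^1·Z^1.
  monomial 1·x^0·y^0 ↦ 1·X^0·Y^0·Z^2.
Collecting: F(X, Y, Z) = 3*X**2 + 3*X*Y - 2*Y**2 - Y*Z + Z**2.


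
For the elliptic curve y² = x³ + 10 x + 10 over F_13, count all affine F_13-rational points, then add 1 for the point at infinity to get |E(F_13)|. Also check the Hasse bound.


Affine points = {(0, 6), (0, 7), (2, 5), (2, 8), (4, 6), (4, 7), (5, 4), (5, 9), (6, 0), (8, 2), (8, 11), (9, 6), (9, 7), (12, 5), (12, 8)}; affine count = 15; |E(F_13)| = 16.

Discriminant check: Δ ∝ 4a³ + 27b² = 4·10³ + 27·10² = 4·1000 + 27·100 ≡ 5 (mod 13). Nonzero ⇒ E is nonsingular.
For each x ∈ F_13, compute rhs = x³ + 10·x + 10 mod 13, then count y ∈ F_13 with y² ≡ rhs.
  x = 0: rhs = 10, matching y values: 6, 7 (2 points).
  x = 1: rhs = 8, matching y values: none (0 points).
  x = 2: rhs = 12, matching y values: 5, 8 (2 points).
  x = 3: rhs = 2, matching y values: none (0 points).
  x = 4: rhs = 10, matching y values: 6, 7 (2 points).
  x = 5: rhs = 3, matching y values: 4, 9 (2 points).
  x = 6: rhs = 0, matching y values: 0 (1 points).
  x = 7: rhs = 7, matching y values: none (0 points).
  x = 8: rhs = 4, matching y values: 2, 11 (2 points).
  x = 9: rhs = 10, matching y values: 6, 7 (2 points).
  x = 10: rhs = 5, matching y values: none (0 points).
  x = 11: rhs = 8, matching y values: none (0 points).
  x = 12: rhs = 12, matching y values: 5, 8 (2 points).
Total affine count: 15.
Full point count |E(F_13)| = 15 + 1 = 16.
Hasse bound: |16 − (13+1)| = |2| = 2 ≤ 2√13 ≈ 7.2111 ✓.
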